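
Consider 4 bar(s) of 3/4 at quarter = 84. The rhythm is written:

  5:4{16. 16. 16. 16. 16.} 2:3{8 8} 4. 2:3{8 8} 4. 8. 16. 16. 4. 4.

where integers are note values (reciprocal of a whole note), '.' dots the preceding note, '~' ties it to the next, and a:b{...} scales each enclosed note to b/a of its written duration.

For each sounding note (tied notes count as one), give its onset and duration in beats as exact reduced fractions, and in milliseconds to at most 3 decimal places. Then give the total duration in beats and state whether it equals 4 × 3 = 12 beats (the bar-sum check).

1) 0.0ms=0b +214.286ms=3/10b
2) 214.286ms=3/10b +214.286ms=3/10b
3) 428.571ms=3/5b +214.286ms=3/10b
4) 642.857ms=9/10b +214.286ms=3/10b
5) 857.143ms=6/5b +214.286ms=3/10b
6) 1071.429ms=3/2b +535.714ms=3/4b
7) 1607.143ms=9/4b +535.714ms=3/4b
8) 2142.857ms=3b +1071.429ms=3/2b
9) 3214.286ms=9/2b +535.714ms=3/4b
10) 3750.0ms=21/4b +535.714ms=3/4b
11) 4285.714ms=6b +1071.429ms=3/2b
12) 5357.143ms=15/2b +535.714ms=3/4b
13) 5892.857ms=33/4b +267.857ms=3/8b
14) 6160.714ms=69/8b +267.857ms=3/8b
15) 6428.571ms=9b +1071.429ms=3/2b
16) 7500.0ms=21/2b +1071.429ms=3/2b
Σ=12b of 12 (84bpm 3/4) — PASS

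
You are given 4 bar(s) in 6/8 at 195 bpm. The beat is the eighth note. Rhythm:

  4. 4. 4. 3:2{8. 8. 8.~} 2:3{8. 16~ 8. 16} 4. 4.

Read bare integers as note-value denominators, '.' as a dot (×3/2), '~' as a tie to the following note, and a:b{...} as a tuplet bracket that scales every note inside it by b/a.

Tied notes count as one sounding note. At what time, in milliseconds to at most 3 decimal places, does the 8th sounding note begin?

note 8 onset = 69/4b = 5307.692ms

1. 0.0ms @ 0 + 923.077ms (3)
2. 923.077ms @ 3 + 923.077ms (3)
3. 1846.154ms @ 6 + 923.077ms (3)
4. 2769.231ms @ 9 + 307.692ms (1)
5. 3076.923ms @ 10 + 307.692ms (1)
6. 3384.615ms @ 11 + 1000.0ms (13/4)
7. 4384.615ms @ 57/4 + 923.077ms (3)
8. 5307.692ms @ 69/4 + 230.769ms (3/4)
9. 5538.462ms @ 18 + 923.077ms (3)
10. 6461.538ms @ 21 + 923.077ms (3)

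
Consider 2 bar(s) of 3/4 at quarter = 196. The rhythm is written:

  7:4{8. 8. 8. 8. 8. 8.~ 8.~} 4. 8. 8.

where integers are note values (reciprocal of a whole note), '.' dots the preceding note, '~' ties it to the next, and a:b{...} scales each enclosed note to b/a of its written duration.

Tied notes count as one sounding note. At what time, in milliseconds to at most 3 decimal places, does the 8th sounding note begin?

1. 0.0ms @ 0 + 131.195ms (3/7)
2. 131.195ms @ 3/7 + 131.195ms (3/7)
3. 262.391ms @ 6/7 + 131.195ms (3/7)
4. 393.586ms @ 9/7 + 131.195ms (3/7)
5. 524.781ms @ 12/7 + 131.195ms (3/7)
6. 655.977ms @ 15/7 + 721.574ms (33/14)
7. 1377.551ms @ 9/2 + 229.592ms (3/4)
8. 1607.143ms @ 21/4 + 229.592ms (3/4)

note 8 onset = 21/4b = 1607.143ms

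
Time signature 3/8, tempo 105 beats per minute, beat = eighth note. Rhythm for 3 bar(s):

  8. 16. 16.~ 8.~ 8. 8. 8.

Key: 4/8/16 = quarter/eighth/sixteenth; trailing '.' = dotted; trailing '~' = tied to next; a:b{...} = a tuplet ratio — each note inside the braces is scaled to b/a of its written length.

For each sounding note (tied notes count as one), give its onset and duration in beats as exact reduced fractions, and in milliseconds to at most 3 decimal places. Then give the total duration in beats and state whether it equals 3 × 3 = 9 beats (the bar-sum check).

1) 0.0ms=0b +857.143ms=3/2b
2) 857.143ms=3/2b +428.571ms=3/4b
3) 1285.714ms=9/4b +2142.857ms=15/4b
4) 3428.571ms=6b +857.143ms=3/2b
5) 4285.714ms=15/2b +857.143ms=3/2b
Σ=9b of 9 (105bpm 3/8) — PASS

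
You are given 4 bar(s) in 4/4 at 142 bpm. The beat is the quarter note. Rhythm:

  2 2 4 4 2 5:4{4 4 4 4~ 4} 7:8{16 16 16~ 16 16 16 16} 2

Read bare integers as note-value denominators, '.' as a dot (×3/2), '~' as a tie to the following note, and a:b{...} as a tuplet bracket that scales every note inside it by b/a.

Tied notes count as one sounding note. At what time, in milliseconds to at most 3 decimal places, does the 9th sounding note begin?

1. 0.0ms @ 0 + 845.07ms (2)
2. 845.07ms @ 2 + 845.07ms (2)
3. 1690.141ms @ 4 + 422.535ms (1)
4. 2112.676ms @ 5 + 422.535ms (1)
5. 2535.211ms @ 6 + 845.07ms (2)
6. 3380.282ms @ 8 + 338.028ms (4/5)
7. 3718.31ms @ 44/5 + 338.028ms (4/5)
8. 4056.338ms @ 48/5 + 338.028ms (4/5)
9. 4394.366ms @ 52/5 + 676.056ms (8/5)
10. 5070.423ms @ 12 + 120.724ms (2/7)
11. 5191.147ms @ 86/7 + 120.724ms (2/7)
12. 5311.871ms @ 88/7 + 241.449ms (4/7)
13. 5553.32ms @ 92/7 + 120.724ms (2/7)
14. 5674.044ms @ 94/7 + 120.724ms (2/7)
15. 5794.769ms @ 96/7 + 120.724ms (2/7)
16. 5915.493ms @ 14 + 845.07ms (2)

note 9 onset = 52/5b = 4394.366ms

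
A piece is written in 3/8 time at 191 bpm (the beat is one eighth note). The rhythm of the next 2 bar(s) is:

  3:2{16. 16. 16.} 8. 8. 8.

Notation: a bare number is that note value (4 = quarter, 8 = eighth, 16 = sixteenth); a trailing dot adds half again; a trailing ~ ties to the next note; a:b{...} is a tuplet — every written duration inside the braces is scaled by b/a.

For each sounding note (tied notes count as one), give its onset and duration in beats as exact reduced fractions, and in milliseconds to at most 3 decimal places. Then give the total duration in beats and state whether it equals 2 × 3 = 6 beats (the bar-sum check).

1) 0.0ms=0b +157.068ms=1/2b
2) 157.068ms=1/2b +157.068ms=1/2b
3) 314.136ms=1b +157.068ms=1/2b
4) 471.204ms=3/2b +471.204ms=3/2b
5) 942.408ms=3b +471.204ms=3/2b
6) 1413.613ms=9/2b +471.204ms=3/2b
Σ=6b of 6 (191bpm 3/8) — PASS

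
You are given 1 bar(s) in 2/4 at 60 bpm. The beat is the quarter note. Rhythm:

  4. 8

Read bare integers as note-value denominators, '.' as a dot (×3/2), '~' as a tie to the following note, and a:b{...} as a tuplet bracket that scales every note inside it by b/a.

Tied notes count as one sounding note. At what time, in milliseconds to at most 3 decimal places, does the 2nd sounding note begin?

note 2 onset = 3/2b = 1500.0ms

1. 0.0ms @ 0 + 1500.0ms (3/2)
2. 1500.0ms @ 3/2 + 500.0ms (1/2)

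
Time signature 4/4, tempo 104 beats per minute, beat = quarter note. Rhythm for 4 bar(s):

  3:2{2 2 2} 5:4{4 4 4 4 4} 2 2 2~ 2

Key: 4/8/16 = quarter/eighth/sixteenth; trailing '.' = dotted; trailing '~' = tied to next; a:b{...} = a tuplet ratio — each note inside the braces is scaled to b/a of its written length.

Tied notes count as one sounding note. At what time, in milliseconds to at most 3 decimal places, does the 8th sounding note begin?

1. 0.0ms @ 0 + 769.231ms (4/3)
2. 769.231ms @ 4/3 + 769.231ms (4/3)
3. 1538.462ms @ 8/3 + 769.231ms (4/3)
4. 2307.692ms @ 4 + 461.538ms (4/5)
5. 2769.231ms @ 24/5 + 461.538ms (4/5)
6. 3230.769ms @ 28/5 + 461.538ms (4/5)
7. 3692.308ms @ 32/5 + 461.538ms (4/5)
8. 4153.846ms @ 36/5 + 461.538ms (4/5)
9. 4615.385ms @ 8 + 1153.846ms (2)
10. 5769.231ms @ 10 + 1153.846ms (2)
11. 6923.077ms @ 12 + 2307.692ms (4)

note 8 onset = 36/5b = 4153.846ms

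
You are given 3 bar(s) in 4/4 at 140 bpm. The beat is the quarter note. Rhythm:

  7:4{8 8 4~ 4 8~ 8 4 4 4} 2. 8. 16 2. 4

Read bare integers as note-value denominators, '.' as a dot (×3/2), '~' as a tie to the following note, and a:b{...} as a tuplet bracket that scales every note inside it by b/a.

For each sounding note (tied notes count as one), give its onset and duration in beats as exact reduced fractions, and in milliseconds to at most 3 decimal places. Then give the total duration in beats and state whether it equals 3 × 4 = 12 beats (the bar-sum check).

1) 0.0ms=0b +122.449ms=2/7b
2) 122.449ms=2/7b +122.449ms=2/7b
3) 244.898ms=4/7b +489.796ms=8/7b
4) 734.694ms=12/7b +244.898ms=4/7b
5) 979.592ms=16/7b +244.898ms=4/7b
6) 1224.49ms=20/7b +244.898ms=4/7b
7) 1469.388ms=24/7b +244.898ms=4/7b
8) 1714.286ms=4b +1285.714ms=3b
9) 3000.0ms=7b +321.429ms=3/4b
10) 3321.429ms=31/4b +107.143ms=1/4b
11) 3428.571ms=8b +1285.714ms=3b
12) 4714.286ms=11b +428.571ms=1b
Σ=12b of 12 (140bpm 4/4) — PASS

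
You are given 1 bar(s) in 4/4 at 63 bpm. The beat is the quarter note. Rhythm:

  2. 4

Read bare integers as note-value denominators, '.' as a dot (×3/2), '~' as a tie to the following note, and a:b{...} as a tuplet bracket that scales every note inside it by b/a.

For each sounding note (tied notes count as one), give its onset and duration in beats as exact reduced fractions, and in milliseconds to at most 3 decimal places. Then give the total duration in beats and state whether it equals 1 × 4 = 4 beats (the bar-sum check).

1) 0.0ms=0b +2857.143ms=3b
2) 2857.143ms=3b +952.381ms=1b
Σ=4b of 4 (63bpm 4/4) — PASS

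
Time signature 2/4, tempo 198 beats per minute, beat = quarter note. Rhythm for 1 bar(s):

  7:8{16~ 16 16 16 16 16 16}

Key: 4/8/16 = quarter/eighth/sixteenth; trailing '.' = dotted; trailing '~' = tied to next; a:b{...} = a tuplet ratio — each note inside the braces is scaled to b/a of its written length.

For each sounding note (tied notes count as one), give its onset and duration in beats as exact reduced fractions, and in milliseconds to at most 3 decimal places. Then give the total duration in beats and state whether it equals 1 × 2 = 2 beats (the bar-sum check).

1) 0.0ms=0b +173.16ms=4/7b
2) 173.16ms=4/7b +86.58ms=2/7b
3) 259.74ms=6/7b +86.58ms=2/7b
4) 346.32ms=8/7b +86.58ms=2/7b
5) 432.9ms=10/7b +86.58ms=2/7b
6) 519.481ms=12/7b +86.58ms=2/7b
Σ=2b of 2 (198bpm 2/4) — PASS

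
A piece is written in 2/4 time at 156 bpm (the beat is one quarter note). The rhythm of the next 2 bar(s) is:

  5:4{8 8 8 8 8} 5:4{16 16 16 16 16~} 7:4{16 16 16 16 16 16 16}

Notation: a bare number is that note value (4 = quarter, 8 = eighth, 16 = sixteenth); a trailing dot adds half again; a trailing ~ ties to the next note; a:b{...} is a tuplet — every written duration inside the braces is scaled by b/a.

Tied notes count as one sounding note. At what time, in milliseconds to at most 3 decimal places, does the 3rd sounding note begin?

1. 0.0ms @ 0 + 153.846ms (2/5)
2. 153.846ms @ 2/5 + 153.846ms (2/5)
3. 307.692ms @ 4/5 + 153.846ms (2/5)
4. 461.538ms @ 6/5 + 153.846ms (2/5)
5. 615.385ms @ 8/5 + 153.846ms (2/5)
6. 769.231ms @ 2 + 76.923ms (1/5)
7. 846.154ms @ 11/5 + 76.923ms (1/5)
8. 923.077ms @ 12/5 + 76.923ms (1/5)
9. 1000.0ms @ 13/5 + 76.923ms (1/5)
10. 1076.923ms @ 14/5 + 131.868ms (12/35)
11. 1208.791ms @ 22/7 + 54.945ms (1/7)
12. 1263.736ms @ 23/7 + 54.945ms (1/7)
13. 1318.681ms @ 24/7 + 54.945ms (1/7)
14. 1373.626ms @ 25/7 + 54.945ms (1/7)
15. 1428.571ms @ 26/7 + 54.945ms (1/7)
16. 1483.516ms @ 27/7 + 54.945ms (1/7)

note 3 onset = 4/5b = 307.692ms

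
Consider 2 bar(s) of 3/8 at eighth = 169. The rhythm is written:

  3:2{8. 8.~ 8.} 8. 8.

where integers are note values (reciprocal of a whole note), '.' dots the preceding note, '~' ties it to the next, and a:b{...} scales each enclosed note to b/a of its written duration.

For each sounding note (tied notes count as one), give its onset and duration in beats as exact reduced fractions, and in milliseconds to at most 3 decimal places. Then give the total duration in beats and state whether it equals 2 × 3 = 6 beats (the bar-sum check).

1) 0.0ms=0b +355.03ms=1b
2) 355.03ms=1b +710.059ms=2b
3) 1065.089ms=3b +532.544ms=3/2b
4) 1597.633ms=9/2b +532.544ms=3/2b
Σ=6b of 6 (169bpm 3/8) — PASS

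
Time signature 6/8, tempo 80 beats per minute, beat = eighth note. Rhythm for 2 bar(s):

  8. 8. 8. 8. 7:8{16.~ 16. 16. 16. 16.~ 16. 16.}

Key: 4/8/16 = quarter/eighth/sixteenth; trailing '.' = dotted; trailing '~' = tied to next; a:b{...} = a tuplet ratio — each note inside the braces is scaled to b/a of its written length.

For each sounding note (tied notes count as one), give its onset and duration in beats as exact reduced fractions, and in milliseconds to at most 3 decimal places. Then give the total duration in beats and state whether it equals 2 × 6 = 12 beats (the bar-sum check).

1) 0.0ms=0b +1125.0ms=3/2b
2) 1125.0ms=3/2b +1125.0ms=3/2b
3) 2250.0ms=3b +1125.0ms=3/2b
4) 3375.0ms=9/2b +1125.0ms=3/2b
5) 4500.0ms=6b +1285.714ms=12/7b
6) 5785.714ms=54/7b +642.857ms=6/7b
7) 6428.571ms=60/7b +642.857ms=6/7b
8) 7071.429ms=66/7b +1285.714ms=12/7b
9) 8357.143ms=78/7b +642.857ms=6/7b
Σ=12b of 12 (80bpm 6/8) — PASS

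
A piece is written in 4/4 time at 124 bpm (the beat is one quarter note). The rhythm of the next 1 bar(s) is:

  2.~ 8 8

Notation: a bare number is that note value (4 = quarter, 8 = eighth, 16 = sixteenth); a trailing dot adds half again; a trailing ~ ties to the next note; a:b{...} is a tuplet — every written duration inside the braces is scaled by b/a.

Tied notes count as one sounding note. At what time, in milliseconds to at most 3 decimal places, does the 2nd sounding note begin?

note 2 onset = 7/2b = 1693.548ms

1. 0.0ms @ 0 + 1693.548ms (7/2)
2. 1693.548ms @ 7/2 + 241.935ms (1/2)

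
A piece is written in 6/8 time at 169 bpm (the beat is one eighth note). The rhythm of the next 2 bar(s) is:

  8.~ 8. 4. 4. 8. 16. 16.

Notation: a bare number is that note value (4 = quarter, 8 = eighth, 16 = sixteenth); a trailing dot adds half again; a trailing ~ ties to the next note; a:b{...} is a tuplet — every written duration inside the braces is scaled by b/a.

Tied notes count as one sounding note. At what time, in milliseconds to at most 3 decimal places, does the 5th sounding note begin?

1. 0.0ms @ 0 + 1065.089ms (3)
2. 1065.089ms @ 3 + 1065.089ms (3)
3. 2130.178ms @ 6 + 1065.089ms (3)
4. 3195.266ms @ 9 + 532.544ms (3/2)
5. 3727.811ms @ 21/2 + 266.272ms (3/4)
6. 3994.083ms @ 45/4 + 266.272ms (3/4)

note 5 onset = 21/2b = 3727.811ms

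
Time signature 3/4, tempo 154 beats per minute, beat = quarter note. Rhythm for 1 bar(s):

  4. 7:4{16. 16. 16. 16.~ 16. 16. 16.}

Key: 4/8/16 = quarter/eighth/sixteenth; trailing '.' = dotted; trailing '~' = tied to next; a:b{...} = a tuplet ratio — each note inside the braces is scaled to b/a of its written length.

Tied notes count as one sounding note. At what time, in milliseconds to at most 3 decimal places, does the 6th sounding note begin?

1. 0.0ms @ 0 + 584.416ms (3/2)
2. 584.416ms @ 3/2 + 83.488ms (3/14)
3. 667.904ms @ 12/7 + 83.488ms (3/14)
4. 751.391ms @ 27/14 + 83.488ms (3/14)
5. 834.879ms @ 15/7 + 166.976ms (3/7)
6. 1001.855ms @ 18/7 + 83.488ms (3/14)
7. 1085.343ms @ 39/14 + 83.488ms (3/14)

note 6 onset = 18/7b = 1001.855ms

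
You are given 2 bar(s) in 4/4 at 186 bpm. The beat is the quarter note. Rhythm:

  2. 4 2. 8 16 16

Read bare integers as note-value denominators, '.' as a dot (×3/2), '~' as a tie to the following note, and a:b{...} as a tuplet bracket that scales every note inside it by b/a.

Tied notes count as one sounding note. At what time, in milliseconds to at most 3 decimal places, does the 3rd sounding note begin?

1. 0.0ms @ 0 + 967.742ms (3)
2. 967.742ms @ 3 + 322.581ms (1)
3. 1290.323ms @ 4 + 967.742ms (3)
4. 2258.065ms @ 7 + 161.29ms (1/2)
5. 2419.355ms @ 15/2 + 80.645ms (1/4)
6. 2500.0ms @ 31/4 + 80.645ms (1/4)

note 3 onset = 4b = 1290.323ms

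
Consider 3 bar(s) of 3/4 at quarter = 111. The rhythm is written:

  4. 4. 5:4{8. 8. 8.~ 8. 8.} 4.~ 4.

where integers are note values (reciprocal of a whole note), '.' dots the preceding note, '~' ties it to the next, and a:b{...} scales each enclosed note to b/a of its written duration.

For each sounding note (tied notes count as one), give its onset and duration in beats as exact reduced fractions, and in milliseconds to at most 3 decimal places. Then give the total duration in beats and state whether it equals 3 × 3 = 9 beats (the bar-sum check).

1) 0.0ms=0b +810.811ms=3/2b
2) 810.811ms=3/2b +810.811ms=3/2b
3) 1621.622ms=3b +324.324ms=3/5b
4) 1945.946ms=18/5b +324.324ms=3/5b
5) 2270.27ms=21/5b +648.649ms=6/5b
6) 2918.919ms=27/5b +324.324ms=3/5b
7) 3243.243ms=6b +1621.622ms=3b
Σ=9b of 9 (111bpm 3/4) — PASS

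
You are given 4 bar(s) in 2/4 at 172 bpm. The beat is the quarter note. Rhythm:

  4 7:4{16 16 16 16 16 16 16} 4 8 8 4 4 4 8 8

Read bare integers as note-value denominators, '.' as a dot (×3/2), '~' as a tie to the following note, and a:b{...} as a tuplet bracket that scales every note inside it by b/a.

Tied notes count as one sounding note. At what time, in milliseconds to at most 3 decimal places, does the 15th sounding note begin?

note 15 onset = 7b = 2441.86ms

1. 0.0ms @ 0 + 348.837ms (1)
2. 348.837ms @ 1 + 49.834ms (1/7)
3. 398.671ms @ 8/7 + 49.834ms (1/7)
4. 448.505ms @ 9/7 + 49.834ms (1/7)
5. 498.339ms @ 10/7 + 49.834ms (1/7)
6. 548.173ms @ 11/7 + 49.834ms (1/7)
7. 598.007ms @ 12/7 + 49.834ms (1/7)
8. 647.841ms @ 13/7 + 49.834ms (1/7)
9. 697.674ms @ 2 + 348.837ms (1)
10. 1046.512ms @ 3 + 174.419ms (1/2)
11. 1220.93ms @ 7/2 + 174.419ms (1/2)
12. 1395.349ms @ 4 + 348.837ms (1)
13. 1744.186ms @ 5 + 348.837ms (1)
14. 2093.023ms @ 6 + 348.837ms (1)
15. 2441.86ms @ 7 + 174.419ms (1/2)
16. 2616.279ms @ 15/2 + 174.419ms (1/2)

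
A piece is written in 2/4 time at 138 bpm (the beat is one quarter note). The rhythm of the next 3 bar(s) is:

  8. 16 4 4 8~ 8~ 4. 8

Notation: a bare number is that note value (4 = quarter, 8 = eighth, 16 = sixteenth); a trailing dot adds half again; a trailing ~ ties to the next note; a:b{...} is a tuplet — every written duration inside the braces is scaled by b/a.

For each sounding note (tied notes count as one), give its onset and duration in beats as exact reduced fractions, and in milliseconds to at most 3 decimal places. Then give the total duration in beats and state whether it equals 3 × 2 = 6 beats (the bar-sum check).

1) 0.0ms=0b +326.087ms=3/4b
2) 326.087ms=3/4b +108.696ms=1/4b
3) 434.783ms=1b +434.783ms=1b
4) 869.565ms=2b +434.783ms=1b
5) 1304.348ms=3b +1086.957ms=5/2b
6) 2391.304ms=11/2b +217.391ms=1/2b
Σ=6b of 6 (138bpm 2/4) — PASS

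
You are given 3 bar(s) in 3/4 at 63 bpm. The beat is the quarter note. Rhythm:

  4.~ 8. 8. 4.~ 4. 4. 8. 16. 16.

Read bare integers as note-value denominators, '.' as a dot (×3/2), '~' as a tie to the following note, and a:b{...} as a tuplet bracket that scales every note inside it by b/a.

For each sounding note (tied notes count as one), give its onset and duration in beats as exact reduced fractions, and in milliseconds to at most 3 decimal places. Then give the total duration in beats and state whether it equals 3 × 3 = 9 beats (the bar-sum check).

1) 0.0ms=0b +2142.857ms=9/4b
2) 2142.857ms=9/4b +714.286ms=3/4b
3) 2857.143ms=3b +2857.143ms=3b
4) 5714.286ms=6b +1428.571ms=3/2b
5) 7142.857ms=15/2b +714.286ms=3/4b
6) 7857.143ms=33/4b +357.143ms=3/8b
7) 8214.286ms=69/8b +357.143ms=3/8b
Σ=9b of 9 (63bpm 3/4) — PASS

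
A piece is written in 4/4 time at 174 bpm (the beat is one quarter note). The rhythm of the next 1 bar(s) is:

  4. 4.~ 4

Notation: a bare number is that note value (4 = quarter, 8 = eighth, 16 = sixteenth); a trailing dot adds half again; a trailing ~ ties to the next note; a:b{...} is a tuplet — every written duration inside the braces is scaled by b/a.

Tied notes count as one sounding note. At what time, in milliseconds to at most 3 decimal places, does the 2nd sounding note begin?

1. 0.0ms @ 0 + 517.241ms (3/2)
2. 517.241ms @ 3/2 + 862.069ms (5/2)

note 2 onset = 3/2b = 517.241ms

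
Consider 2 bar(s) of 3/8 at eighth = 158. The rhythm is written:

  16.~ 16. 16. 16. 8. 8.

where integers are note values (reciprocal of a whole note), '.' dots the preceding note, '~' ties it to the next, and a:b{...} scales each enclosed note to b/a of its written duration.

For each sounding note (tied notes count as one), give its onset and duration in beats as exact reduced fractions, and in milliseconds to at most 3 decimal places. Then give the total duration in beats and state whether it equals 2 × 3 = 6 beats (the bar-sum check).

1) 0.0ms=0b +569.62ms=3/2b
2) 569.62ms=3/2b +284.81ms=3/4b
3) 854.43ms=9/4b +284.81ms=3/4b
4) 1139.241ms=3b +569.62ms=3/2b
5) 1708.861ms=9/2b +569.62ms=3/2b
Σ=6b of 6 (158bpm 3/8) — PASS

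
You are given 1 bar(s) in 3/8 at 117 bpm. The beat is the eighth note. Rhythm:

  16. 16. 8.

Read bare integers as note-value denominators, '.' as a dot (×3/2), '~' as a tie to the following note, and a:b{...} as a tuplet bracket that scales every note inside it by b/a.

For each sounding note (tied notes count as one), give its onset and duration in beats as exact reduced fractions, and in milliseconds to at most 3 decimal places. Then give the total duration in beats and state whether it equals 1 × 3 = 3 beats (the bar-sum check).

1) 0.0ms=0b +384.615ms=3/4b
2) 384.615ms=3/4b +384.615ms=3/4b
3) 769.231ms=3/2b +769.231ms=3/2b
Σ=3b of 3 (117bpm 3/8) — PASS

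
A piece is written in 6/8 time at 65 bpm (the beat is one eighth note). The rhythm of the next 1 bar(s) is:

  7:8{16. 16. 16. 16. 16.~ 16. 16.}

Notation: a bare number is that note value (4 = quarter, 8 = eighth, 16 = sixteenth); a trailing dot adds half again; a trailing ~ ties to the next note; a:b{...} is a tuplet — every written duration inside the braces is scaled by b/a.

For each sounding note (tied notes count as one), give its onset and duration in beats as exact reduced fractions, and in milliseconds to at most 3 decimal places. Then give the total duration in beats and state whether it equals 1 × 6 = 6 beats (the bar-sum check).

1) 0.0ms=0b +791.209ms=6/7b
2) 791.209ms=6/7b +791.209ms=6/7b
3) 1582.418ms=12/7b +791.209ms=6/7b
4) 2373.626ms=18/7b +791.209ms=6/7b
5) 3164.835ms=24/7b +1582.418ms=12/7b
6) 4747.253ms=36/7b +791.209ms=6/7b
Σ=6b of 6 (65bpm 6/8) — PASS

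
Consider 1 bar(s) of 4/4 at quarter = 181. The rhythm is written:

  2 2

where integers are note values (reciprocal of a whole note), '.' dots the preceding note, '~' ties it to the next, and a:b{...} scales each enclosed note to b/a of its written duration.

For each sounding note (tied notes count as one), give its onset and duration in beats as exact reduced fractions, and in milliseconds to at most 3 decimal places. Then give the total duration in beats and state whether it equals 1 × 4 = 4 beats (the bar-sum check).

1) 0.0ms=0b +662.983ms=2b
2) 662.983ms=2b +662.983ms=2b
Σ=4b of 4 (181bpm 4/4) — PASS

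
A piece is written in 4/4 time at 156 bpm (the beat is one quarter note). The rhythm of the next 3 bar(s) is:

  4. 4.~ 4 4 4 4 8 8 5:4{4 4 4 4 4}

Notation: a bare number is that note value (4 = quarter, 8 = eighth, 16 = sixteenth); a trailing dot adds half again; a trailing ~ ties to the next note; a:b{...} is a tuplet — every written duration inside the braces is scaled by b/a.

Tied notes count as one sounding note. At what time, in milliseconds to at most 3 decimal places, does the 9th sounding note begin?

1. 0.0ms @ 0 + 576.923ms (3/2)
2. 576.923ms @ 3/2 + 961.538ms (5/2)
3. 1538.462ms @ 4 + 384.615ms (1)
4. 1923.077ms @ 5 + 384.615ms (1)
5. 2307.692ms @ 6 + 384.615ms (1)
6. 2692.308ms @ 7 + 192.308ms (1/2)
7. 2884.615ms @ 15/2 + 192.308ms (1/2)
8. 3076.923ms @ 8 + 307.692ms (4/5)
9. 3384.615ms @ 44/5 + 307.692ms (4/5)
10. 3692.308ms @ 48/5 + 307.692ms (4/5)
11. 4000.0ms @ 52/5 + 307.692ms (4/5)
12. 4307.692ms @ 56/5 + 307.692ms (4/5)

note 9 onset = 44/5b = 3384.615ms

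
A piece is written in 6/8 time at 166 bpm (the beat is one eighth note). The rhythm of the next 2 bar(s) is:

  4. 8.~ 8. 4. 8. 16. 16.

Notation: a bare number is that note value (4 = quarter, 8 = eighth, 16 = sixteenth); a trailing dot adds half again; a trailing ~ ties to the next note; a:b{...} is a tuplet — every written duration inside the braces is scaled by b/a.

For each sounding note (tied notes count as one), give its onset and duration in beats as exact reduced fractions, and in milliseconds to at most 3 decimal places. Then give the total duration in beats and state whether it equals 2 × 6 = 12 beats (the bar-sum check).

1) 0.0ms=0b +1084.337ms=3b
2) 1084.337ms=3b +1084.337ms=3b
3) 2168.675ms=6b +1084.337ms=3b
4) 3253.012ms=9b +542.169ms=3/2b
5) 3795.181ms=21/2b +271.084ms=3/4b
6) 4066.265ms=45/4b +271.084ms=3/4b
Σ=12b of 12 (166bpm 6/8) — PASS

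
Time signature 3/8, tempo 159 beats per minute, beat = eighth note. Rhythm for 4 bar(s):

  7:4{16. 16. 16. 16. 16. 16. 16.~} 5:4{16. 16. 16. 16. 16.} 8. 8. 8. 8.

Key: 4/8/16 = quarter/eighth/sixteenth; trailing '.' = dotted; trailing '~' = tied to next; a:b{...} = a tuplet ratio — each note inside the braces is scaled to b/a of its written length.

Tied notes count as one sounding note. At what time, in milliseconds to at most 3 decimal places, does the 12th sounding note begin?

1. 0.0ms @ 0 + 161.725ms (3/7)
2. 161.725ms @ 3/7 + 161.725ms (3/7)
3. 323.45ms @ 6/7 + 161.725ms (3/7)
4. 485.175ms @ 9/7 + 161.725ms (3/7)
5. 646.9ms @ 12/7 + 161.725ms (3/7)
6. 808.625ms @ 15/7 + 161.725ms (3/7)
7. 970.35ms @ 18/7 + 388.14ms (36/35)
8. 1358.491ms @ 18/5 + 226.415ms (3/5)
9. 1584.906ms @ 21/5 + 226.415ms (3/5)
10. 1811.321ms @ 24/5 + 226.415ms (3/5)
11. 2037.736ms @ 27/5 + 226.415ms (3/5)
12. 2264.151ms @ 6 + 566.038ms (3/2)
13. 2830.189ms @ 15/2 + 566.038ms (3/2)
14. 3396.226ms @ 9 + 566.038ms (3/2)
15. 3962.264ms @ 21/2 + 566.038ms (3/2)

note 12 onset = 6b = 2264.151ms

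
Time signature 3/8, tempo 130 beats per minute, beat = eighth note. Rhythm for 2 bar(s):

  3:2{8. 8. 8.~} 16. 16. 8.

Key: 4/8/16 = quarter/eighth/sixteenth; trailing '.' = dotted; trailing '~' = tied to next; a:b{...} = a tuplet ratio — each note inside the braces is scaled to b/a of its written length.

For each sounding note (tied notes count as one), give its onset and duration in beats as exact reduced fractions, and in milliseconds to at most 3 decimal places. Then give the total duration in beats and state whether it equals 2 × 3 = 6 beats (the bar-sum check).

1) 0.0ms=0b +461.538ms=1b
2) 461.538ms=1b +461.538ms=1b
3) 923.077ms=2b +807.692ms=7/4b
4) 1730.769ms=15/4b +346.154ms=3/4b
5) 2076.923ms=9/2b +692.308ms=3/2b
Σ=6b of 6 (130bpm 3/8) — PASS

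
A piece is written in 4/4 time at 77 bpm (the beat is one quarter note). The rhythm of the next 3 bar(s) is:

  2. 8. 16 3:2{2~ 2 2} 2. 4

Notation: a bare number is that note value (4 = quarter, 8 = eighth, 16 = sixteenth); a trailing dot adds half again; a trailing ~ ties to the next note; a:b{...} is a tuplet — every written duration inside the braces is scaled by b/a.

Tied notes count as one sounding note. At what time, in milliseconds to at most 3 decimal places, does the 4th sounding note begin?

note 4 onset = 4b = 3116.883ms

1. 0.0ms @ 0 + 2337.662ms (3)
2. 2337.662ms @ 3 + 584.416ms (3/4)
3. 2922.078ms @ 15/4 + 194.805ms (1/4)
4. 3116.883ms @ 4 + 2077.922ms (8/3)
5. 5194.805ms @ 20/3 + 1038.961ms (4/3)
6. 6233.766ms @ 8 + 2337.662ms (3)
7. 8571.429ms @ 11 + 779.221ms (1)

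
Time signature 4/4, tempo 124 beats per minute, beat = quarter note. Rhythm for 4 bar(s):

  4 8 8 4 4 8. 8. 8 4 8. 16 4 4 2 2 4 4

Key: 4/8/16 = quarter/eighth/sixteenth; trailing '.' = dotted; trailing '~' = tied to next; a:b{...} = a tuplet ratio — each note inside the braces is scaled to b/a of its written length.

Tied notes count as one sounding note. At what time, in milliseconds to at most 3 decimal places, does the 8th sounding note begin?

note 8 onset = 11/2b = 2661.29ms

1. 0.0ms @ 0 + 483.871ms (1)
2. 483.871ms @ 1 + 241.935ms (1/2)
3. 725.806ms @ 3/2 + 241.935ms (1/2)
4. 967.742ms @ 2 + 483.871ms (1)
5. 1451.613ms @ 3 + 483.871ms (1)
6. 1935.484ms @ 4 + 362.903ms (3/4)
7. 2298.387ms @ 19/4 + 362.903ms (3/4)
8. 2661.29ms @ 11/2 + 241.935ms (1/2)
9. 2903.226ms @ 6 + 483.871ms (1)
10. 3387.097ms @ 7 + 362.903ms (3/4)
11. 3750.0ms @ 31/4 + 120.968ms (1/4)
12. 3870.968ms @ 8 + 483.871ms (1)
13. 4354.839ms @ 9 + 483.871ms (1)
14. 4838.71ms @ 10 + 967.742ms (2)
15. 5806.452ms @ 12 + 967.742ms (2)
16. 6774.194ms @ 14 + 483.871ms (1)
17. 7258.065ms @ 15 + 483.871ms (1)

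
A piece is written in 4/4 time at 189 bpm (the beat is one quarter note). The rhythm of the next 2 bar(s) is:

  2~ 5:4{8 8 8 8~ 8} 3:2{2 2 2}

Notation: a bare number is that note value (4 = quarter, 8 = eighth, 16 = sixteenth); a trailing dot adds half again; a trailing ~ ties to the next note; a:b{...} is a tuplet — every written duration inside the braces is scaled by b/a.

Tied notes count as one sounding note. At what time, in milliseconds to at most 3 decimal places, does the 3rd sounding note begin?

note 3 onset = 14/5b = 888.889ms

1. 0.0ms @ 0 + 761.905ms (12/5)
2. 761.905ms @ 12/5 + 126.984ms (2/5)
3. 888.889ms @ 14/5 + 126.984ms (2/5)
4. 1015.873ms @ 16/5 + 253.968ms (4/5)
5. 1269.841ms @ 4 + 423.28ms (4/3)
6. 1693.122ms @ 16/3 + 423.28ms (4/3)
7. 2116.402ms @ 20/3 + 423.28ms (4/3)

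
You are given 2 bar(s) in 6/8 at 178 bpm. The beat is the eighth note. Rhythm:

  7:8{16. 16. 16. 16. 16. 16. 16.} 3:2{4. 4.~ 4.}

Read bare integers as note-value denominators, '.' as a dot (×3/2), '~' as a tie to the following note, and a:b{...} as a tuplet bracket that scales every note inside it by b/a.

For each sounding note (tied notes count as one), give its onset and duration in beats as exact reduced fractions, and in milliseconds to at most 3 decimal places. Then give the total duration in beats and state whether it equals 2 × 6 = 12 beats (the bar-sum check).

1) 0.0ms=0b +288.925ms=6/7b
2) 288.925ms=6/7b +288.925ms=6/7b
3) 577.849ms=12/7b +288.925ms=6/7b
4) 866.774ms=18/7b +288.925ms=6/7b
5) 1155.698ms=24/7b +288.925ms=6/7b
6) 1444.623ms=30/7b +288.925ms=6/7b
7) 1733.547ms=36/7b +288.925ms=6/7b
8) 2022.472ms=6b +674.157ms=2b
9) 2696.629ms=8b +1348.315ms=4b
Σ=12b of 12 (178bpm 6/8) — PASS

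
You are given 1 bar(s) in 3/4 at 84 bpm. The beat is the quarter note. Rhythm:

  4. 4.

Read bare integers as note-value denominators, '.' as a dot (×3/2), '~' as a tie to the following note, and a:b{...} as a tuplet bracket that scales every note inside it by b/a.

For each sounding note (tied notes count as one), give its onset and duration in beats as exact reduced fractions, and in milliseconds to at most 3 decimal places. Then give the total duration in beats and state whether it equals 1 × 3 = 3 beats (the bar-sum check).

1) 0.0ms=0b +1071.429ms=3/2b
2) 1071.429ms=3/2b +1071.429ms=3/2b
Σ=3b of 3 (84bpm 3/4) — PASS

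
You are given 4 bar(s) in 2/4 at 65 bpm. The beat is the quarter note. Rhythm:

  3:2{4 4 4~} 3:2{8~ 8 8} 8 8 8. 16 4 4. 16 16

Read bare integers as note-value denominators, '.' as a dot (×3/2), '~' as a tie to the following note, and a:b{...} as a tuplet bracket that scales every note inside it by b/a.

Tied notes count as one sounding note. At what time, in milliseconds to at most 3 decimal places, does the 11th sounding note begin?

1. 0.0ms @ 0 + 615.385ms (2/3)
2. 615.385ms @ 2/3 + 615.385ms (2/3)
3. 1230.769ms @ 4/3 + 1230.769ms (4/3)
4. 2461.538ms @ 8/3 + 307.692ms (1/3)
5. 2769.231ms @ 3 + 461.538ms (1/2)
6. 3230.769ms @ 7/2 + 461.538ms (1/2)
7. 3692.308ms @ 4 + 692.308ms (3/4)
8. 4384.615ms @ 19/4 + 230.769ms (1/4)
9. 4615.385ms @ 5 + 923.077ms (1)
10. 5538.462ms @ 6 + 1384.615ms (3/2)
11. 6923.077ms @ 15/2 + 230.769ms (1/4)
12. 7153.846ms @ 31/4 + 230.769ms (1/4)

note 11 onset = 15/2b = 6923.077ms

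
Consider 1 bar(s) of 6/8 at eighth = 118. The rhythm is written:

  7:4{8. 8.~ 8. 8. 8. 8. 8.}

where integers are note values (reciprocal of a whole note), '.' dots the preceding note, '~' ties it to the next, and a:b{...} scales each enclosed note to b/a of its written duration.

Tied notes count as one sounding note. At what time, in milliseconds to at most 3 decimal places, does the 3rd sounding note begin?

1. 0.0ms @ 0 + 435.835ms (6/7)
2. 435.835ms @ 6/7 + 871.671ms (12/7)
3. 1307.506ms @ 18/7 + 435.835ms (6/7)
4. 1743.341ms @ 24/7 + 435.835ms (6/7)
5. 2179.177ms @ 30/7 + 435.835ms (6/7)
6. 2615.012ms @ 36/7 + 435.835ms (6/7)

note 3 onset = 18/7b = 1307.506ms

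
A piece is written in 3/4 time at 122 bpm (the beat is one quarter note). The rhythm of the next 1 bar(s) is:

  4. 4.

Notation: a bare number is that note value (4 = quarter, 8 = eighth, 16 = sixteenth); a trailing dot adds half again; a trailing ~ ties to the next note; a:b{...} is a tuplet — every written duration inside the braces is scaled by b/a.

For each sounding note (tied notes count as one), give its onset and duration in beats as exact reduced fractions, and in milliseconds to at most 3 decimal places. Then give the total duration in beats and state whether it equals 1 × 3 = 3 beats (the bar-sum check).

1) 0.0ms=0b +737.705ms=3/2b
2) 737.705ms=3/2b +737.705ms=3/2b
Σ=3b of 3 (122bpm 3/4) — PASS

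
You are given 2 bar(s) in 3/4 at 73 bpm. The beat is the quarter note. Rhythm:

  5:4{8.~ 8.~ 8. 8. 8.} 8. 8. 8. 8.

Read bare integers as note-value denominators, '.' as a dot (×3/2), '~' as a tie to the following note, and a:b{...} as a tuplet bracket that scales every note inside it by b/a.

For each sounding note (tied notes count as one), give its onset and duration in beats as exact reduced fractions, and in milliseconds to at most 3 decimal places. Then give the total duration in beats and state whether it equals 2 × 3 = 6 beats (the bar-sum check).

1) 0.0ms=0b +1479.452ms=9/5b
2) 1479.452ms=9/5b +493.151ms=3/5b
3) 1972.603ms=12/5b +493.151ms=3/5b
4) 2465.753ms=3b +616.438ms=3/4b
5) 3082.192ms=15/4b +616.438ms=3/4b
6) 3698.63ms=9/2b +616.438ms=3/4b
7) 4315.068ms=21/4b +616.438ms=3/4b
Σ=6b of 6 (73bpm 3/4) — PASS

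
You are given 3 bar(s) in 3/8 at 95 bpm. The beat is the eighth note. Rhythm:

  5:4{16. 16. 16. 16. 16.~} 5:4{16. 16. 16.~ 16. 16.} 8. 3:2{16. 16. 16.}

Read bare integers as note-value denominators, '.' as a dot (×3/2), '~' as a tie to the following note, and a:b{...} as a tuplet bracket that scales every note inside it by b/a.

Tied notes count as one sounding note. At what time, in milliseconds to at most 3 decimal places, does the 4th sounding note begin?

1. 0.0ms @ 0 + 378.947ms (3/5)
2. 378.947ms @ 3/5 + 378.947ms (3/5)
3. 757.895ms @ 6/5 + 378.947ms (3/5)
4. 1136.842ms @ 9/5 + 378.947ms (3/5)
5. 1515.789ms @ 12/5 + 757.895ms (6/5)
6. 2273.684ms @ 18/5 + 378.947ms (3/5)
7. 2652.632ms @ 21/5 + 757.895ms (6/5)
8. 3410.526ms @ 27/5 + 378.947ms (3/5)
9. 3789.474ms @ 6 + 947.368ms (3/2)
10. 4736.842ms @ 15/2 + 315.789ms (1/2)
11. 5052.632ms @ 8 + 315.789ms (1/2)
12. 5368.421ms @ 17/2 + 315.789ms (1/2)

note 4 onset = 9/5b = 1136.842ms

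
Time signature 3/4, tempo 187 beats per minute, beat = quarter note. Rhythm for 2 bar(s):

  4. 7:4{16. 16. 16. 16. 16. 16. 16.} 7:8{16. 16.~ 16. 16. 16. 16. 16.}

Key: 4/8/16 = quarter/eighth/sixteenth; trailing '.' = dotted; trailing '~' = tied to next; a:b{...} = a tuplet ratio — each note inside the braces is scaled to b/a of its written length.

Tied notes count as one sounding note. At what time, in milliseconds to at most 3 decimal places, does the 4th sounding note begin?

1. 0.0ms @ 0 + 481.283ms (3/2)
2. 481.283ms @ 3/2 + 68.755ms (3/14)
3. 550.038ms @ 12/7 + 68.755ms (3/14)
4. 618.793ms @ 27/14 + 68.755ms (3/14)
5. 687.548ms @ 15/7 + 68.755ms (3/14)
6. 756.303ms @ 33/14 + 68.755ms (3/14)
7. 825.057ms @ 18/7 + 68.755ms (3/14)
8. 893.812ms @ 39/14 + 68.755ms (3/14)
9. 962.567ms @ 3 + 137.51ms (3/7)
10. 1100.076ms @ 24/7 + 275.019ms (6/7)
11. 1375.095ms @ 30/7 + 137.51ms (3/7)
12. 1512.605ms @ 33/7 + 137.51ms (3/7)
13. 1650.115ms @ 36/7 + 137.51ms (3/7)
14. 1787.624ms @ 39/7 + 137.51ms (3/7)

note 4 onset = 27/14b = 618.793ms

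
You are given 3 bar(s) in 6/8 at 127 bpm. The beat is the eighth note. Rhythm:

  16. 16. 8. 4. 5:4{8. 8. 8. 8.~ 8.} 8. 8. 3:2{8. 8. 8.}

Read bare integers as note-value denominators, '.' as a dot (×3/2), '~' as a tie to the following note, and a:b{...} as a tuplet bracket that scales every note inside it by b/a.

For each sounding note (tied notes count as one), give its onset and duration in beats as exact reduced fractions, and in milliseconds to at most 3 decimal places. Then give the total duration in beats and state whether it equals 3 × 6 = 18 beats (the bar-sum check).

1) 0.0ms=0b +354.331ms=3/4b
2) 354.331ms=3/4b +354.331ms=3/4b
3) 708.661ms=3/2b +708.661ms=3/2b
4) 1417.323ms=3b +1417.323ms=3b
5) 2834.646ms=6b +566.929ms=6/5b
6) 3401.575ms=36/5b +566.929ms=6/5b
7) 3968.504ms=42/5b +566.929ms=6/5b
8) 4535.433ms=48/5b +1133.858ms=12/5b
9) 5669.291ms=12b +708.661ms=3/2b
10) 6377.953ms=27/2b +708.661ms=3/2b
11) 7086.614ms=15b +472.441ms=1b
12) 7559.055ms=16b +472.441ms=1b
13) 8031.496ms=17b +472.441ms=1b
Σ=18b of 18 (127bpm 6/8) — PASS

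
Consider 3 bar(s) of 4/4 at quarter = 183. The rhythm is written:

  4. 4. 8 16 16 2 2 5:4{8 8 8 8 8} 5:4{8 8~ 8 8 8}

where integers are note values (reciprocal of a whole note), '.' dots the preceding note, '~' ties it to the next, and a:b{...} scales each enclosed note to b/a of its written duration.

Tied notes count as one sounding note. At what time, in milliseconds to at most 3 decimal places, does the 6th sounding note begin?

1. 0.0ms @ 0 + 491.803ms (3/2)
2. 491.803ms @ 3/2 + 491.803ms (3/2)
3. 983.607ms @ 3 + 163.934ms (1/2)
4. 1147.541ms @ 7/2 + 81.967ms (1/4)
5. 1229.508ms @ 15/4 + 81.967ms (1/4)
6. 1311.475ms @ 4 + 655.738ms (2)
7. 1967.213ms @ 6 + 655.738ms (2)
8. 2622.951ms @ 8 + 131.148ms (2/5)
9. 2754.098ms @ 42/5 + 131.148ms (2/5)
10. 2885.246ms @ 44/5 + 131.148ms (2/5)
11. 3016.393ms @ 46/5 + 131.148ms (2/5)
12. 3147.541ms @ 48/5 + 131.148ms (2/5)
13. 3278.689ms @ 10 + 131.148ms (2/5)
14. 3409.836ms @ 52/5 + 262.295ms (4/5)
15. 3672.131ms @ 56/5 + 131.148ms (2/5)
16. 3803.279ms @ 58/5 + 131.148ms (2/5)

note 6 onset = 4b = 1311.475ms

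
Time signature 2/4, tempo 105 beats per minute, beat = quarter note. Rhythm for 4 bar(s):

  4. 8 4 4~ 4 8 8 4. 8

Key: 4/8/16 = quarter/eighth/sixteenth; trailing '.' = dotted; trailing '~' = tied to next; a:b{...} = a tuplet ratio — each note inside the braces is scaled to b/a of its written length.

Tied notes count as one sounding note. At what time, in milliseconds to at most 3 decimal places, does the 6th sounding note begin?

note 6 onset = 11/2b = 3142.857ms

1. 0.0ms @ 0 + 857.143ms (3/2)
2. 857.143ms @ 3/2 + 285.714ms (1/2)
3. 1142.857ms @ 2 + 571.429ms (1)
4. 1714.286ms @ 3 + 1142.857ms (2)
5. 2857.143ms @ 5 + 285.714ms (1/2)
6. 3142.857ms @ 11/2 + 285.714ms (1/2)
7. 3428.571ms @ 6 + 857.143ms (3/2)
8. 4285.714ms @ 15/2 + 285.714ms (1/2)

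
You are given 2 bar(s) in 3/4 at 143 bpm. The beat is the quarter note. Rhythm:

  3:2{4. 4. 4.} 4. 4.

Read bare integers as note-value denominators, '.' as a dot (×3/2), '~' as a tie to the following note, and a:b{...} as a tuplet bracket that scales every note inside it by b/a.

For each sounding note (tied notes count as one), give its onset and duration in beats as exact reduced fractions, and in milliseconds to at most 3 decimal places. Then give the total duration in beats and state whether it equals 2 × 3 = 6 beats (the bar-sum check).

1) 0.0ms=0b +419.58ms=1b
2) 419.58ms=1b +419.58ms=1b
3) 839.161ms=2b +419.58ms=1b
4) 1258.741ms=3b +629.371ms=3/2b
5) 1888.112ms=9/2b +629.371ms=3/2b
Σ=6b of 6 (143bpm 3/4) — PASS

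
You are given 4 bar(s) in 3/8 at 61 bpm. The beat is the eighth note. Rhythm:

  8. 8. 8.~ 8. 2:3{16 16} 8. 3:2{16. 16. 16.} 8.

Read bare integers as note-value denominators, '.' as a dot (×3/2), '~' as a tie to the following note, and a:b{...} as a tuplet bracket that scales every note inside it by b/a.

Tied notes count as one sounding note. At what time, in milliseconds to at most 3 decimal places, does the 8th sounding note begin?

note 8 onset = 19/2b = 9344.262ms

1. 0.0ms @ 0 + 1475.41ms (3/2)
2. 1475.41ms @ 3/2 + 1475.41ms (3/2)
3. 2950.82ms @ 3 + 2950.82ms (3)
4. 5901.639ms @ 6 + 737.705ms (3/4)
5. 6639.344ms @ 27/4 + 737.705ms (3/4)
6. 7377.049ms @ 15/2 + 1475.41ms (3/2)
7. 8852.459ms @ 9 + 491.803ms (1/2)
8. 9344.262ms @ 19/2 + 491.803ms (1/2)
9. 9836.066ms @ 10 + 491.803ms (1/2)
10. 10327.869ms @ 21/2 + 1475.41ms (3/2)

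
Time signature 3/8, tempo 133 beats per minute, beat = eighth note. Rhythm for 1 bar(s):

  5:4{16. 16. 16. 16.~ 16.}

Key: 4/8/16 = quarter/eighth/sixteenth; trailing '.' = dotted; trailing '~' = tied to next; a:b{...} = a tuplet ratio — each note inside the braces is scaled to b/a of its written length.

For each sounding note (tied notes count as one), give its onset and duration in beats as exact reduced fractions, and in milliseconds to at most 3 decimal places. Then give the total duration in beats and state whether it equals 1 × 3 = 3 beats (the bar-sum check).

1) 0.0ms=0b +270.677ms=3/5b
2) 270.677ms=3/5b +270.677ms=3/5b
3) 541.353ms=6/5b +270.677ms=3/5b
4) 812.03ms=9/5b +541.353ms=6/5b
Σ=3b of 3 (133bpm 3/8) — PASS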